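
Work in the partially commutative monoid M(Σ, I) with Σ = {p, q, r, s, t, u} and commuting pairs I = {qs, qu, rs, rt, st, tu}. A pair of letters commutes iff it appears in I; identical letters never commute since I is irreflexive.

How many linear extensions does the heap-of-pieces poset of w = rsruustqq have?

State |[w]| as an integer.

drop 0:r onto floor
drop 1:s onto floor
drop 2:r onto {0:r}
drop 3:u onto {1:s, 2:r}
drop 4:u onto {3:u}
drop 5:s onto {4:u}
drop 6:t onto floor
drop 7:q onto {2:r, 6:t}
drop 8:q onto {7:q}
ground layer = {0:r, 1:s, 6:t}
drop-orders for the pieces not yet dropped (sum over which currently-grounded one goes next):
  1 to go: {5} 1  {8} 1
  2 to go: {4,5} 1  {5,8} 2  {7,8} 1
  3 to go: {3,4,5} 1  {4,5,8} 3  {5,7,8} 3  {6,7,8} 1
  4 to go: {1,3,4,5} 1  {3,4,5,8} 4  {4,5,7,8} 6  {5,6,7,8} 4
  5 to go: {1,3,4,5,8} 5  {3,4,5,7,8} 10  {4,5,6,7,8} 10
  6 to go: {1,3,4,5,7,8} 15  {2,3,4,5,7,8} 10  {3,4,5,6,7,8} 20
  7 to go: {0,2,3,4,5,7,8} 10  {1,2,3,4,5,7,8} 25  {1,3,4,5,6,7,8} 35  {2,3,4,5,6,7,8} 30
  if 0:r drops first: 90 orders
  if 1:s drops first: 40 orders
  if 6:t drops first: 35 orders
heap linearizations: 165

165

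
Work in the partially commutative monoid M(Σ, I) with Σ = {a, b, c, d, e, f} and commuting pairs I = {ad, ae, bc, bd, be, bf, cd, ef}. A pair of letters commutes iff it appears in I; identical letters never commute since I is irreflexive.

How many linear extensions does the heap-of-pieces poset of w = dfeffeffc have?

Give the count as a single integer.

piece 0:d — minimal
piece 1:f rests on {0:d}
piece 2:e rests on {0:d}
piece 3:f rests on {1:f}
piece 4:f rests on {3:f}
piece 5:e rests on {2:e}
piece 6:f rests on {4:f}
piece 7:f rests on {6:f}
piece 8:c rests on {5:e, 7:f}
minimal pieces: {0:d}
ways to finish when only these pieces remain (= sum over removing one remaining piece with nothing left below it):
  1 left: {8}→1
  2 left: {5,8}→1  {7,8}→1
  3 left: {2,5,8}→1  {5,7,8}→2  {6,7,8}→1
  4 left: {2,5,7,8}→3  {4,6,7,8}→1  {5,6,7,8}→3
  5 left: {2,5,6,7,8}→6  {3,4,6,7,8}→1  {4,5,6,7,8}→4
  6 left: {1,3,4,6,7,8}→1  {2,4,5,6,7,8}→10  {3,4,5,6,7,8}→5
  7 left: {1,3,4,5,6,7,8}→6  {2,3,4,5,6,7,8}→15
  placing 0:d first → 21 extensions

21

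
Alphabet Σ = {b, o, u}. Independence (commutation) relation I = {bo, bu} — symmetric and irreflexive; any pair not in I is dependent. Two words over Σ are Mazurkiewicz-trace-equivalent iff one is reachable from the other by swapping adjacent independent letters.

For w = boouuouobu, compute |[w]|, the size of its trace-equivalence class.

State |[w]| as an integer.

45

piece 0:b — minimal
piece 1:o — minimal
piece 2:o rests on {1:o}
piece 3:u rests on {2:o}
piece 4:u rests on {3:u}
piece 5:o rests on {4:u}
piece 6:u rests on {5:o}
piece 7:o rests on {6:u}
piece 8:b rests on {0:b}
piece 9:u rests on {7:o}
minimal pieces: {0:b, 1:o}
ways to finish when only these pieces remain (= sum over removing one remaining piece with nothing left below it):
  1 left: {8}→1  {9}→1
  2 left: {0,8}→1  {7,9}→1  {8,9}→2
  3 left: {0,8,9}→3  {6,7,9}→1  {7,8,9}→3
  4 left: {0,7,8,9}→6  {5,6,7,9}→1  {6,7,8,9}→4
  5 left: {0,6,7,8,9}→10  {4,5,6,7,9}→1  {5,6,7,8,9}→5
  6 left: {0,5,6,7,8,9}→15  {3,4,5,6,7,9}→1  {4,5,6,7,8,9}→6
  7 left: {0,4,5,6,7,8,9}→21  {2,3,4,5,6,7,9}→1  {3,4,5,6,7,8,9}→7
  8 left: {0,3,4,5,6,7,8,9}→28  {1,2,3,4,5,6,7,9}→1  {2,3,4,5,6,7,8,9}→8
  placing 0:b first → 9 extensions
  placing 1:o first → 36 extensions
total linear extensions = 45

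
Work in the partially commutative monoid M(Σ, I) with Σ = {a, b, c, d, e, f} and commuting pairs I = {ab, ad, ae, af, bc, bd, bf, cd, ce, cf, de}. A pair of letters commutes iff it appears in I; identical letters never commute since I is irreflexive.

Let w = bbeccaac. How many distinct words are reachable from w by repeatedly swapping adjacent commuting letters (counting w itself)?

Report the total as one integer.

56

0(b) covers ∅
1(b) covers 0:b
2(e) covers 1:b
3(c) covers ∅
4(c) covers 3:c
5(a) covers 4:c
6(a) covers 5:a
7(c) covers 6:a
floor of heap: 0:b, 3:c
completions by unplaced set U, small U first (add the entries for U minus each lowest piece of U):
  |U|=1: {2}:1  {7}:1
  |U|=2: {1,2}:1  {2,7}:2  {6,7}:1
  |U|=3: {0,1,2}:1  {1,2,7}:3  {2,6,7}:3  {5,6,7}:1
  |U|=4: {0,1,2,7}:4  {1,2,6,7}:6  {2,5,6,7}:4  {4,5,6,7}:1
  |U|=5: {0,1,2,6,7}:10  {1,2,5,6,7}:10  {2,4,5,6,7}:5  {3,4,5,6,7}:1
  |U|=6: {0,1,2,5,6,7}:20  {1,2,4,5,6,7}:15  {2,3,4,5,6,7}:6
  start at 0(b): 21
  start at 3(c): 35
sum over floor = 56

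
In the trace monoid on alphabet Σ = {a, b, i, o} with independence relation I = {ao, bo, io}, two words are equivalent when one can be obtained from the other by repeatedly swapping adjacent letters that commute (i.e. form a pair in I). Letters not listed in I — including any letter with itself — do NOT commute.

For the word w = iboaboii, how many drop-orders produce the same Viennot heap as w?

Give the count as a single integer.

28

piece 0:i — minimal
piece 1:b rests on {0:i}
piece 2:o — minimal
piece 3:a rests on {1:b}
piece 4:b rests on {3:a}
piece 5:o rests on {2:o}
piece 6:i rests on {4:b}
piece 7:i rests on {6:i}
minimal pieces: {0:i, 2:o}
ways to finish when only these pieces remain (= sum over removing one remaining piece with nothing left below it):
  1 left: {5}→1  {7}→1
  2 left: {2,5}→1  {5,7}→2  {6,7}→1
  3 left: {2,5,7}→3  {4,6,7}→1  {5,6,7}→3
  4 left: {2,5,6,7}→6  {3,4,6,7}→1  {4,5,6,7}→4
  5 left: {1,3,4,6,7}→1  {2,4,5,6,7}→10  {3,4,5,6,7}→5
  6 left: {0,1,3,4,6,7}→1  {1,3,4,5,6,7}→6  {2,3,4,5,6,7}→15
  placing 0:i first → 21 extensions
  placing 2:o first → 7 extensions
total linear extensions = 28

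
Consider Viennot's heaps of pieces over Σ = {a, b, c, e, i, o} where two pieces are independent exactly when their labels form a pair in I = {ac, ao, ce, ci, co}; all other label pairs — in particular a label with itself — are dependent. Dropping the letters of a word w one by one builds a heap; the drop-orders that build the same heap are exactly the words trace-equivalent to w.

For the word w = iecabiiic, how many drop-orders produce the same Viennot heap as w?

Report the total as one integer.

drop 0:i onto floor
drop 1:e onto {0:i}
drop 2:c onto floor
drop 3:a onto {1:e}
drop 4:b onto {2:c, 3:a}
drop 5:i onto {4:b}
drop 6:i onto {5:i}
drop 7:i onto {6:i}
drop 8:c onto {4:b}
ground layer = {0:i, 2:c}
drop-orders for the pieces not yet dropped (sum over which currently-grounded one goes next):
  1 to go: {7} 1  {8} 1
  2 to go: {6,7} 1  {7,8} 2
  3 to go: {5,6,7} 1  {6,7,8} 3
  4 to go: {5,6,7,8} 4
  5 to go: {4,5,6,7,8} 4
  6 to go: {2,4,5,6,7,8} 4  {3,4,5,6,7,8} 4
  7 to go: {1,3,4,5,6,7,8} 4  {2,3,4,5,6,7,8} 8
  if 0:i drops first: 12 orders
  if 2:c drops first: 4 orders
heap linearizations: 16

16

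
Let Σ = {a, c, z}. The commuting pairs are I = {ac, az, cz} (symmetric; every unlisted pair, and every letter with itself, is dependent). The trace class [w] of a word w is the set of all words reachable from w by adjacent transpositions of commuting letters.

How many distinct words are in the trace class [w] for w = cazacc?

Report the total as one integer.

60

#0=c has no predecessor
#1=a has no predecessor
#2=z has no predecessor
#3=a depends on [1:a]
#4=c depends on [0:c]
#5=c depends on [4:c]
sources: [0:c, 1:a, 2:z]
N(rest) = Σ N(rest − s) over sources s of rest; N(one piece) = 1:
  size 1 → [2]=1  [3]=1  [5]=1
  size 2 → [1,3]=1  [2,3]=2  [2,5]=2  [3,5]=2  [4,5]=1
  size 3 → [0,4,5]=1  [1,2,3]=3  [1,3,5]=3  [2,3,5]=6  [2,4,5]=3  [3,4,5]=3
  size 4 → [0,2,4,5]=4  [0,3,4,5]=4  [1,2,3,5]=12  [1,3,4,5]=6  [2,3,4,5]=12
  first=0(c) contributes 30
  first=1(a) contributes 20
  first=2(z) contributes 10
|[w]| = 60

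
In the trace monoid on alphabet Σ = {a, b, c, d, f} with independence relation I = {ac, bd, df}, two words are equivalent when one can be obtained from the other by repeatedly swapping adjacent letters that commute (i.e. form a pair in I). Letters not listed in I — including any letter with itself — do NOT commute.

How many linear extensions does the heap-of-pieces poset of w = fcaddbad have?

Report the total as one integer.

piece 0:f — minimal
piece 1:c rests on {0:f}
piece 2:a rests on {0:f}
piece 3:d rests on {1:c, 2:a}
piece 4:d rests on {3:d}
piece 5:b rests on {1:c, 2:a}
piece 6:a rests on {4:d, 5:b}
piece 7:d rests on {6:a}
minimal pieces: {0:f}
ways to finish when only these pieces remain (= sum over removing one remaining piece with nothing left below it):
  1 left: {7}→1
  2 left: {6,7}→1
  3 left: {4,6,7}→1  {5,6,7}→1
  4 left: {3,4,6,7}→1  {4,5,6,7}→2
  5 left: {3,4,5,6,7}→3
  6 left: {1,3,4,5,6,7}→3  {2,3,4,5,6,7}→3
  placing 0:f first → 6 extensions

6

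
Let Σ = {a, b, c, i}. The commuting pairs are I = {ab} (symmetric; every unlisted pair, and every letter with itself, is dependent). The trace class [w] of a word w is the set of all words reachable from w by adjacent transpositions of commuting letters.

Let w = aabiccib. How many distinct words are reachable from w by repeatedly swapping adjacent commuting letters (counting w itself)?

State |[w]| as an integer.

#0=a has no predecessor
#1=a depends on [0:a]
#2=b has no predecessor
#3=i depends on [1:a, 2:b]
#4=c depends on [3:i]
#5=c depends on [4:c]
#6=i depends on [5:c]
#7=b depends on [6:i]
sources: [0:a, 2:b]
N(rest) = Σ N(rest − s) over sources s of rest; N(one piece) = 1:
  size 1 → [7]=1
  size 2 → [6,7]=1
  size 3 → [5,6,7]=1
  size 4 → [4,5,6,7]=1
  size 5 → [3,4,5,6,7]=1
  size 6 → [1,3,4,5,6,7]=1  [2,3,4,5,6,7]=1
  first=0(a) contributes 2
  first=2(b) contributes 1
|[w]| = 3

3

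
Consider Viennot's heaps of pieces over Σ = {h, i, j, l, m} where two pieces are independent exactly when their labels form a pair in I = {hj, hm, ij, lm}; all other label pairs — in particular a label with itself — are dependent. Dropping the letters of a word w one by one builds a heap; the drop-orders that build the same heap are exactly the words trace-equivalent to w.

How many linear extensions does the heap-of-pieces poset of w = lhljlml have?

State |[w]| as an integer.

3

#0=l has no predecessor
#1=h depends on [0:l]
#2=l depends on [1:h]
#3=j depends on [2:l]
#4=l depends on [3:j]
#5=m depends on [3:j]
#6=l depends on [4:l]
sources: [0:l]
N(rest) = Σ N(rest − s) over sources s of rest; N(one piece) = 1:
  size 1 → [5]=1  [6]=1
  size 2 → [4,6]=1  [5,6]=2
  size 3 → [4,5,6]=3
  size 4 → [3,4,5,6]=3
  size 5 → [2,3,4,5,6]=3
  first=0(l) contributes 3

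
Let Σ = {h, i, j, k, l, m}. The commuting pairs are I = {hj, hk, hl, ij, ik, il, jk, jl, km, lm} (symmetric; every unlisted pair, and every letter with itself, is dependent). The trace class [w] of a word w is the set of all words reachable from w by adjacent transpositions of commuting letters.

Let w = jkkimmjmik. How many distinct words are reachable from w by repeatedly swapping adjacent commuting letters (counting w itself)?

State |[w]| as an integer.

240

#0=j has no predecessor
#1=k has no predecessor
#2=k depends on [1:k]
#3=i has no predecessor
#4=m depends on [0:j, 3:i]
#5=m depends on [4:m]
#6=j depends on [5:m]
#7=m depends on [6:j]
#8=i depends on [7:m]
#9=k depends on [2:k]
sources: [0:j, 1:k, 3:i]
N(rest) = Σ N(rest − s) over sources s of rest; N(one piece) = 1:
  size 1 → [8]=1  [9]=1
  size 2 → [2,9]=1  [7,8]=1  [8,9]=2
  size 3 → [1,2,9]=1  [2,8,9]=3  [6,7,8]=1  [7,8,9]=3
  size 4 → [1,2,8,9]=4  [2,7,8,9]=6  [5,6,7,8]=1  [6,7,8,9]=4
  size 5 → [1,2,7,8,9]=10  [2,6,7,8,9]=10  [4,5,6,7,8]=1  [5,6,7,8,9]=5
  size 6 → [0,4,5,6,7,8]=1  [1,2,6,7,8,9]=20  [2,5,6,7,8,9]=15  [3,4,5,6,7,8]=1  [4,5,6,7,8,9]=6
  size 7 → [0,3,4,5,6,7,8]=2  [0,4,5,6,7,8,9]=7  [1,2,5,6,7,8,9]=35  [2,4,5,6,7,8,9]=21  [3,4,5,6,7,8,9]=7
  size 8 → [0,2,4,5,6,7,8,9]=28  [0,3,4,5,6,7,8,9]=16  [1,2,4,5,6,7,8,9]=56  [2,3,4,5,6,7,8,9]=28
  first=0(j) contributes 84
  first=1(k) contributes 72
  first=3(i) contributes 84
|[w]| = 240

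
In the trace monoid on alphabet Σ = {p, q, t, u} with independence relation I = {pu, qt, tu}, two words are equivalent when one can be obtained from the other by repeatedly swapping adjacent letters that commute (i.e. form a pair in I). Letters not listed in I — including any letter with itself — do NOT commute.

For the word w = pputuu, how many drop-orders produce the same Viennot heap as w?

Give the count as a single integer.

#0=p has no predecessor
#1=p depends on [0:p]
#2=u has no predecessor
#3=t depends on [1:p]
#4=u depends on [2:u]
#5=u depends on [4:u]
sources: [0:p, 2:u]
N(rest) = Σ N(rest − s) over sources s of rest; N(one piece) = 1:
  size 1 → [3]=1  [5]=1
  size 2 → [1,3]=1  [3,5]=2  [4,5]=1
  size 3 → [0,1,3]=1  [1,3,5]=3  [2,4,5]=1  [3,4,5]=3
  size 4 → [0,1,3,5]=4  [1,3,4,5]=6  [2,3,4,5]=4
  first=0(p) contributes 10
  first=2(u) contributes 10
|[w]| = 20

20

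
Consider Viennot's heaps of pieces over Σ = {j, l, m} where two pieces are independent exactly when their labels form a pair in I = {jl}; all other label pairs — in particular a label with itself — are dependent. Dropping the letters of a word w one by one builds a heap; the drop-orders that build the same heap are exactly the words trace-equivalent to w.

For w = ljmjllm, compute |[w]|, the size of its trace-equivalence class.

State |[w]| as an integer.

6

0(l) covers ∅
1(j) covers ∅
2(m) covers 0:l, 1:j
3(j) covers 2:m
4(l) covers 2:m
5(l) covers 4:l
6(m) covers 3:j, 5:l
floor of heap: 0:l, 1:j
completions by unplaced set U, small U first (add the entries for U minus each lowest piece of U):
  |U|=1: {6}:1
  |U|=2: {3,6}:1  {5,6}:1
  |U|=3: {3,5,6}:2  {4,5,6}:1
  |U|=4: {3,4,5,6}:3
  |U|=5: {2,3,4,5,6}:3
  start at 0(l): 3
  start at 1(j): 3
sum over floor = 6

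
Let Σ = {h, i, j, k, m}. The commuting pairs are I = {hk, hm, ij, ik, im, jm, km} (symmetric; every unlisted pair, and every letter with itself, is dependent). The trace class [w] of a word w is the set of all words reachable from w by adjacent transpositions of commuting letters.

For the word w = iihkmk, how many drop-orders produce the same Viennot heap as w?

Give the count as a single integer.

0(i) covers ∅
1(i) covers 0:i
2(h) covers 1:i
3(k) covers ∅
4(m) covers ∅
5(k) covers 3:k
floor of heap: 0:i, 3:k, 4:m
completions by unplaced set U, small U first (add the entries for U minus each lowest piece of U):
  |U|=1: {2}:1  {4}:1  {5}:1
  |U|=2: {1,2}:1  {2,4}:2  {2,5}:2  {3,5}:1  {4,5}:2
  |U|=3: {0,1,2}:1  {1,2,4}:3  {1,2,5}:3  {2,3,5}:3  {2,4,5}:6  {3,4,5}:3
  |U|=4: {0,1,2,4}:4  {0,1,2,5}:4  {1,2,3,5}:6  {1,2,4,5}:12  {2,3,4,5}:12
  start at 0(i): 30
  start at 3(k): 20
  start at 4(m): 10
sum over floor = 60

60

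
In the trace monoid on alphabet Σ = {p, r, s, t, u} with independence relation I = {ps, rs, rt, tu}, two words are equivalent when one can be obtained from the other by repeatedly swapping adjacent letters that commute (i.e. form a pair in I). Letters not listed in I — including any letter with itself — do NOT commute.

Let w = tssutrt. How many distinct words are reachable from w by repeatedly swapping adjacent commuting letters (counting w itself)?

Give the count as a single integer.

0(t) covers ∅
1(s) covers 0:t
2(s) covers 1:s
3(u) covers 2:s
4(t) covers 2:s
5(r) covers 3:u
6(t) covers 4:t
floor of heap: 0:t
completions by unplaced set U, small U first (add the entries for U minus each lowest piece of U):
  |U|=1: {5}:1  {6}:1
  |U|=2: {3,5}:1  {4,6}:1  {5,6}:2
  |U|=3: {3,5,6}:3  {4,5,6}:3
  |U|=4: {3,4,5,6}:6
  |U|=5: {2,3,4,5,6}:6
  start at 0(t): 6

6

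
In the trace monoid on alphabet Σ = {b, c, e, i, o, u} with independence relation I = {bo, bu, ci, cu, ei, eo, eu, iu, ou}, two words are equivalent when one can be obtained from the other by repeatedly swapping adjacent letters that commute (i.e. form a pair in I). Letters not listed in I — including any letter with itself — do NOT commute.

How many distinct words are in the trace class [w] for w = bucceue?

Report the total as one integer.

drop 0:b onto floor
drop 1:u onto floor
drop 2:c onto {0:b}
drop 3:c onto {2:c}
drop 4:e onto {3:c}
drop 5:u onto {1:u}
drop 6:e onto {4:e}
ground layer = {0:b, 1:u}
drop-orders for the pieces not yet dropped (sum over which currently-grounded one goes next):
  1 to go: {5} 1  {6} 1
  2 to go: {1,5} 1  {4,6} 1  {5,6} 2
  3 to go: {1,5,6} 3  {3,4,6} 1  {4,5,6} 3
  4 to go: {1,4,5,6} 6  {2,3,4,6} 1  {3,4,5,6} 4
  5 to go: {0,2,3,4,6} 1  {1,3,4,5,6} 10  {2,3,4,5,6} 5
  if 0:b drops first: 15 orders
  if 1:u drops first: 6 orders
heap linearizations: 21

21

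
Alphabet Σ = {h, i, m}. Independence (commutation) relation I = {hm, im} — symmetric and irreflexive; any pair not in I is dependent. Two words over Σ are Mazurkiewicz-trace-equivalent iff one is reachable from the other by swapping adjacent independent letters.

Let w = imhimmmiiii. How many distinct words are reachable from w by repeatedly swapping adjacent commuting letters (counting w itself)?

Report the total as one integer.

330

0(i) covers ∅
1(m) covers ∅
2(h) covers 0:i
3(i) covers 2:h
4(m) covers 1:m
5(m) covers 4:m
6(m) covers 5:m
7(i) covers 3:i
8(i) covers 7:i
9(i) covers 8:i
10(i) covers 9:i
floor of heap: 0:i, 1:m
completions by unplaced set U, small U first (add the entries for U minus each lowest piece of U):
  |U|=1: {6}:1  {10}:1
  |U|=2: {5,6}:1  {6,10}:2  {9,10}:1
  |U|=3: {4,5,6}:1  {5,6,10}:3  {6,9,10}:3  {8,9,10}:1
  |U|=4: {1,4,5,6}:1  {4,5,6,10}:4  {5,6,9,10}:6  {6,8,9,10}:4  {7,8,9,10}:1
  |U|=5: {1,4,5,6,10}:5  {3,7,8,9,10}:1  {4,5,6,9,10}:10  {5,6,8,9,10}:10  {6,7,8,9,10}:5
  |U|=6: {1,4,5,6,9,10}:15  {2,3,7,8,9,10}:1  {3,6,7,8,9,10}:6  {4,5,6,8,9,10}:20  {5,6,7,8,9,10}:15
  |U|=7: {0,2,3,7,8,9,10}:1  {1,4,5,6,8,9,10}:35  {2,3,6,7,8,9,10}:7  {3,5,6,7,8,9,10}:21  {4,5,6,7,8,9,10}:35
  |U|=8: {0,2,3,6,7,8,9,10}:8  {1,4,5,6,7,8,9,10}:70  {2,3,5,6,7,8,9,10}:28  {3,4,5,6,7,8,9,10}:56
  |U|=9: {0,2,3,5,6,7,8,9,10}:36  {1,3,4,5,6,7,8,9,10}:126  {2,3,4,5,6,7,8,9,10}:84
  start at 0(i): 210
  start at 1(m): 120
sum over floor = 330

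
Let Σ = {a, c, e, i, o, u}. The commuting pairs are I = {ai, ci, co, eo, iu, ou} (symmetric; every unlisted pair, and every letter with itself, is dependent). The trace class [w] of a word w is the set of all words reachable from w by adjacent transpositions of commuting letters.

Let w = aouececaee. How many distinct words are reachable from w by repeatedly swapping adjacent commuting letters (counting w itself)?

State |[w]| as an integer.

6

drop 0:a onto floor
drop 1:o onto {0:a}
drop 2:u onto {0:a}
drop 3:e onto {2:u}
drop 4:c onto {3:e}
drop 5:e onto {4:c}
drop 6:c onto {5:e}
drop 7:a onto {1:o, 6:c}
drop 8:e onto {7:a}
drop 9:e onto {8:e}
ground layer = {0:a}
drop-orders for the pieces not yet dropped (sum over which currently-grounded one goes next):
  1 to go: {9} 1
  2 to go: {8,9} 1
  3 to go: {7,8,9} 1
  4 to go: {1,7,8,9} 1  {6,7,8,9} 1
  5 to go: {1,6,7,8,9} 2  {5,6,7,8,9} 1
  6 to go: {1,5,6,7,8,9} 3  {4,5,6,7,8,9} 1
  7 to go: {1,4,5,6,7,8,9} 4  {3,4,5,6,7,8,9} 1
  8 to go: {1,3,4,5,6,7,8,9} 5  {2,3,4,5,6,7,8,9} 1
  if 0:a drops first: 6 orders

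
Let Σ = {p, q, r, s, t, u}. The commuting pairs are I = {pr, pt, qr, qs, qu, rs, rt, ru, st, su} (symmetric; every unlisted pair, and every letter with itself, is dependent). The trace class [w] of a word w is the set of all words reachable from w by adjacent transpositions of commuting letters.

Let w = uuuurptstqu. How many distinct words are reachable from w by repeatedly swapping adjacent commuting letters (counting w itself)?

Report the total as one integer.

264

#0=u has no predecessor
#1=u depends on [0:u]
#2=u depends on [1:u]
#3=u depends on [2:u]
#4=r has no predecessor
#5=p depends on [3:u]
#6=t depends on [3:u]
#7=s depends on [5:p]
#8=t depends on [6:t]
#9=q depends on [5:p, 8:t]
#10=u depends on [5:p, 8:t]
sources: [0:u, 4:r]
N(rest) = Σ N(rest − s) over sources s of rest; N(one piece) = 1:
  size 1 → [4]=1  [7]=1  [9]=1  [10]=1
  size 2 → [4,7]=2  [4,9]=2  [4,10]=2  [7,9]=2  [7,10]=2  [9,10]=2
  size 3 → [4,7,9]=6  [4,7,10]=6  [4,9,10]=6  [7,9,10]=6  [8,9,10]=2
  size 4 → [4,7,9,10]=24  [4,8,9,10]=8  [5,7,9,10]=6  [6,8,9,10]=2  [7,8,9,10]=8
  size 5 → [4,5,7,9,10]=30  [4,6,8,9,10]=10  [4,7,8,9,10]=40  [5,7,8,9,10]=14  [6,7,8,9,10]=10
  size 6 → [4,5,7,8,9,10]=84  [4,6,7,8,9,10]=60  [5,6,7,8,9,10]=24
  size 7 → [3,5,6,7,8,9,10]=24  [4,5,6,7,8,9,10]=168
  size 8 → [2,3,5,6,7,8,9,10]=24  [3,4,5,6,7,8,9,10]=192
  size 9 → [1,2,3,5,6,7,8,9,10]=24  [2,3,4,5,6,7,8,9,10]=216
  first=0(u) contributes 240
  first=4(r) contributes 24
|[w]| = 264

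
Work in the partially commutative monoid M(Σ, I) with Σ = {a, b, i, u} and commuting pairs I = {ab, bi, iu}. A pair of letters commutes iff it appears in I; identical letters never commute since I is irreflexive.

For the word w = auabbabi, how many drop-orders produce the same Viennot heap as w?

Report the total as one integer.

drop 0:a onto floor
drop 1:u onto {0:a}
drop 2:a onto {1:u}
drop 3:b onto {1:u}
drop 4:b onto {3:b}
drop 5:a onto {2:a}
drop 6:b onto {4:b}
drop 7:i onto {5:a}
ground layer = {0:a}
drop-orders for the pieces not yet dropped (sum over which currently-grounded one goes next):
  1 to go: {6} 1  {7} 1
  2 to go: {4,6} 1  {5,7} 1  {6,7} 2
  3 to go: {2,5,7} 1  {3,4,6} 1  {4,6,7} 3  {5,6,7} 3
  4 to go: {2,5,6,7} 4  {3,4,6,7} 4  {4,5,6,7} 6
  5 to go: {2,4,5,6,7} 10  {3,4,5,6,7} 10
  6 to go: {2,3,4,5,6,7} 20
  if 0:a drops first: 20 orders

20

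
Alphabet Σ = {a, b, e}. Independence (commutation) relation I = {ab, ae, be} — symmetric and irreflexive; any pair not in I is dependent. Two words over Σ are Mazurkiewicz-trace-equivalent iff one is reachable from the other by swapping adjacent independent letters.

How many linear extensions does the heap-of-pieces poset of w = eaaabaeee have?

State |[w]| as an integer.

piece 0:e — minimal
piece 1:a — minimal
piece 2:a rests on {1:a}
piece 3:a rests on {2:a}
piece 4:b — minimal
piece 5:a rests on {3:a}
piece 6:e rests on {0:e}
piece 7:e rests on {6:e}
piece 8:e rests on {7:e}
minimal pieces: {0:e, 1:a, 4:b}
ways to finish when only these pieces remain (= sum over removing one remaining piece with nothing left below it):
  1 left: {4}→1  {5}→1  {8}→1
  2 left: {3,5}→1  {4,5}→2  {4,8}→2  {5,8}→2  {7,8}→1
  3 left: {2,3,5}→1  {3,4,5}→3  {3,5,8}→3  {4,5,8}→6  {4,7,8}→3  {5,7,8}→3  {6,7,8}→1
  4 left: {0,6,7,8}→1  {1,2,3,5}→1  {2,3,4,5}→4  {2,3,5,8}→4  {3,4,5,8}→12  {3,5,7,8}→6  {4,5,7,8}→12  {4,6,7,8}→4  {5,6,7,8}→4
  5 left: {0,4,6,7,8}→5  {0,5,6,7,8}→5  {1,2,3,4,5}→5  {1,2,3,5,8}→5  {2,3,4,5,8}→20  {2,3,5,7,8}→10  {3,4,5,7,8}→30  {3,5,6,7,8}→10  {4,5,6,7,8}→20
  6 left: {0,3,5,6,7,8}→15  {0,4,5,6,7,8}→30  {1,2,3,4,5,8}→30  {1,2,3,5,7,8}→15  {2,3,4,5,7,8}→60  {2,3,5,6,7,8}→20  {3,4,5,6,7,8}→60
  7 left: {0,2,3,5,6,7,8}→35  {0,3,4,5,6,7,8}→105  {1,2,3,4,5,7,8}→105  {1,2,3,5,6,7,8}→35  {2,3,4,5,6,7,8}→140
  placing 0:e first → 280 extensions
  placing 1:a first → 280 extensions
  placing 4:b first → 70 extensions
total linear extensions = 630

630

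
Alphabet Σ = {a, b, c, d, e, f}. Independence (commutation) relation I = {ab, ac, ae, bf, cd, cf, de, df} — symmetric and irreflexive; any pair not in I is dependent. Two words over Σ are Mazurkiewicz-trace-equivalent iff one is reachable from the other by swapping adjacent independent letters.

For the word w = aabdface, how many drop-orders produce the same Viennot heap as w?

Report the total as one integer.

69

0(a) covers ∅
1(a) covers 0:a
2(b) covers ∅
3(d) covers 1:a, 2:b
4(f) covers 1:a
5(a) covers 3:d, 4:f
6(c) covers 2:b
7(e) covers 4:f, 6:c
floor of heap: 0:a, 2:b
completions by unplaced set U, small U first (add the entries for U minus each lowest piece of U):
  |U|=1: {5}:1  {7}:1
  |U|=2: {3,5}:1  {5,7}:2  {6,7}:1
  |U|=3: {3,5,7}:3  {4,5,7}:2  {5,6,7}:3
  |U|=4: {3,4,5,7}:5  {3,5,6,7}:6  {4,5,6,7}:5
  |U|=5: {1,3,4,5,7}:5  {2,3,5,6,7}:6  {3,4,5,6,7}:16
  |U|=6: {0,1,3,4,5,7}:5  {1,3,4,5,6,7}:21  {2,3,4,5,6,7}:22
  start at 0(a): 43
  start at 2(b): 26
sum over floor = 69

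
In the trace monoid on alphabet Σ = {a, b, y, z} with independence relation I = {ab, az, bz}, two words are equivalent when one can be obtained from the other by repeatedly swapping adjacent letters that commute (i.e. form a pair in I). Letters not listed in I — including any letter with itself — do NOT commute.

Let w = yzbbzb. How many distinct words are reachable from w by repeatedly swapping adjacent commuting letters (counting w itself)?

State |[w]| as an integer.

piece 0:y — minimal
piece 1:z rests on {0:y}
piece 2:b rests on {0:y}
piece 3:b rests on {2:b}
piece 4:z rests on {1:z}
piece 5:b rests on {3:b}
minimal pieces: {0:y}
ways to finish when only these pieces remain (= sum over removing one remaining piece with nothing left below it):
  1 left: {4}→1  {5}→1
  2 left: {1,4}→1  {3,5}→1  {4,5}→2
  3 left: {1,4,5}→3  {2,3,5}→1  {3,4,5}→3
  4 left: {1,3,4,5}→6  {2,3,4,5}→4
  placing 0:y first → 10 extensions

10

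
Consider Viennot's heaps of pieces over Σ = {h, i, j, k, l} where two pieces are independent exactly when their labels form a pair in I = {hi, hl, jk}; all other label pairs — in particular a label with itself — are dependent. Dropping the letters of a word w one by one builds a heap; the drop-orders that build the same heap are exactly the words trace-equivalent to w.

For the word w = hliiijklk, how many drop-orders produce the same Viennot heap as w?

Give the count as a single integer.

drop 0:h onto floor
drop 1:l onto floor
drop 2:i onto {1:l}
drop 3:i onto {2:i}
drop 4:i onto {3:i}
drop 5:j onto {0:h, 4:i}
drop 6:k onto {0:h, 4:i}
drop 7:l onto {5:j, 6:k}
drop 8:k onto {7:l}
ground layer = {0:h, 1:l}
drop-orders for the pieces not yet dropped (sum over which currently-grounded one goes next):
  1 to go: {8} 1
  2 to go: {7,8} 1
  3 to go: {5,7,8} 1  {6,7,8} 1
  4 to go: {5,6,7,8} 2
  5 to go: {0,5,6,7,8} 2  {4,5,6,7,8} 2
  6 to go: {0,4,5,6,7,8} 4  {3,4,5,6,7,8} 2
  7 to go: {0,3,4,5,6,7,8} 6  {2,3,4,5,6,7,8} 2
  if 0:h drops first: 2 orders
  if 1:l drops first: 8 orders
heap linearizations: 10

10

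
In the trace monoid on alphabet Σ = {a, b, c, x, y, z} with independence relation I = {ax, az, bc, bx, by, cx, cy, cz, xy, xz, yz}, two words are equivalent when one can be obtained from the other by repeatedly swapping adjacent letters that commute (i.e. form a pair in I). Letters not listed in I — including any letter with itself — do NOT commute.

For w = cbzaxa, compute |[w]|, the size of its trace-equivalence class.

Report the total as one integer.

drop 0:c onto floor
drop 1:b onto floor
drop 2:z onto {1:b}
drop 3:a onto {0:c, 1:b}
drop 4:x onto floor
drop 5:a onto {3:a}
ground layer = {0:c, 1:b, 4:x}
drop-orders for the pieces not yet dropped (sum over which currently-grounded one goes next):
  1 to go: {2} 1  {4} 1  {5} 1
  2 to go: {2,4} 2  {2,5} 2  {3,5} 1  {4,5} 2
  3 to go: {0,3,5} 1  {2,3,5} 3  {2,4,5} 6  {3,4,5} 3
  4 to go: {0,2,3,5} 4  {0,3,4,5} 4  {1,2,3,5} 3  {2,3,4,5} 12
  if 0:c drops first: 15 orders
  if 1:b drops first: 20 orders
  if 4:x drops first: 7 orders
heap linearizations: 42

42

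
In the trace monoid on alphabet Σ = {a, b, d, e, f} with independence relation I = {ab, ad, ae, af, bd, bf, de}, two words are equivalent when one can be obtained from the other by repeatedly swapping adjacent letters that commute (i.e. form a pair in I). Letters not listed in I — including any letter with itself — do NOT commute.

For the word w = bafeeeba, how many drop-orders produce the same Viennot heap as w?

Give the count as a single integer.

56

piece 0:b — minimal
piece 1:a — minimal
piece 2:f — minimal
piece 3:e rests on {0:b, 2:f}
piece 4:e rests on {3:e}
piece 5:e rests on {4:e}
piece 6:b rests on {5:e}
piece 7:a rests on {1:a}
minimal pieces: {0:b, 1:a, 2:f}
ways to finish when only these pieces remain (= sum over removing one remaining piece with nothing left below it):
  1 left: {6}→1  {7}→1
  2 left: {1,7}→1  {5,6}→1  {6,7}→2
  3 left: {1,6,7}→3  {4,5,6}→1  {5,6,7}→3
  4 left: {1,5,6,7}→6  {3,4,5,6}→1  {4,5,6,7}→4
  5 left: {0,3,4,5,6}→1  {1,4,5,6,7}→10  {2,3,4,5,6}→1  {3,4,5,6,7}→5
  6 left: {0,2,3,4,5,6}→2  {0,3,4,5,6,7}→6  {1,3,4,5,6,7}→15  {2,3,4,5,6,7}→6
  placing 0:b first → 21 extensions
  placing 1:a first → 14 extensions
  placing 2:f first → 21 extensions
total linear extensions = 56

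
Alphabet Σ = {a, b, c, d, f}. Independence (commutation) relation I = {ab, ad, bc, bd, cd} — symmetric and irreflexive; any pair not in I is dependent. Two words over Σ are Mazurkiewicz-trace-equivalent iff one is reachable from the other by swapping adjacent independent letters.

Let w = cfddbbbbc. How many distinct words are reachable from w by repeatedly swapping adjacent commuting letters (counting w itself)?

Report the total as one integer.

piece 0:c — minimal
piece 1:f rests on {0:c}
piece 2:d rests on {1:f}
piece 3:d rests on {2:d}
piece 4:b rests on {1:f}
piece 5:b rests on {4:b}
piece 6:b rests on {5:b}
piece 7:b rests on {6:b}
piece 8:c rests on {1:f}
minimal pieces: {0:c}
ways to finish when only these pieces remain (= sum over removing one remaining piece with nothing left below it):
  1 left: {3}→1  {7}→1  {8}→1
  2 left: {2,3}→1  {3,7}→2  {3,8}→2  {6,7}→1  {7,8}→2
  3 left: {2,3,7}→3  {2,3,8}→3  {3,6,7}→3  {3,7,8}→6  {5,6,7}→1  {6,7,8}→3
  4 left: {2,3,6,7}→6  {2,3,7,8}→12  {3,5,6,7}→4  {3,6,7,8}→12  {4,5,6,7}→1  {5,6,7,8}→4
  5 left: {2,3,5,6,7}→10  {2,3,6,7,8}→30  {3,4,5,6,7}→5  {3,5,6,7,8}→20  {4,5,6,7,8}→5
  6 left: {2,3,4,5,6,7}→15  {2,3,5,6,7,8}→60  {3,4,5,6,7,8}→30
  7 left: {2,3,4,5,6,7,8}→105
  placing 0:c first → 105 extensions

105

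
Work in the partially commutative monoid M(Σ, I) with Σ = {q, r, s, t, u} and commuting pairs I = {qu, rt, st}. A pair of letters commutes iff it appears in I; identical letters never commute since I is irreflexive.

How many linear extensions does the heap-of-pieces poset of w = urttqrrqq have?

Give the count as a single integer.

#0=u has no predecessor
#1=r depends on [0:u]
#2=t depends on [0:u]
#3=t depends on [2:t]
#4=q depends on [1:r, 3:t]
#5=r depends on [4:q]
#6=r depends on [5:r]
#7=q depends on [6:r]
#8=q depends on [7:q]
sources: [0:u]
N(rest) = Σ N(rest − s) over sources s of rest; N(one piece) = 1:
  size 1 → [8]=1
  size 2 → [7,8]=1
  size 3 → [6,7,8]=1
  size 4 → [5,6,7,8]=1
  size 5 → [4,5,6,7,8]=1
  size 6 → [1,4,5,6,7,8]=1  [3,4,5,6,7,8]=1
  size 7 → [1,3,4,5,6,7,8]=2  [2,3,4,5,6,7,8]=1
  first=0(u) contributes 3

3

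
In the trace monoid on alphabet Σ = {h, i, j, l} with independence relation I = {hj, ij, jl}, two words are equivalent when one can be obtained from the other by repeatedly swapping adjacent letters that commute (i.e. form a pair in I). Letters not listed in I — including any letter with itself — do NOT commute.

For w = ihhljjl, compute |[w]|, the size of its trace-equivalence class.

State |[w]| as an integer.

#0=i has no predecessor
#1=h depends on [0:i]
#2=h depends on [1:h]
#3=l depends on [2:h]
#4=j has no predecessor
#5=j depends on [4:j]
#6=l depends on [3:l]
sources: [0:i, 4:j]
N(rest) = Σ N(rest − s) over sources s of rest; N(one piece) = 1:
  size 1 → [5]=1  [6]=1
  size 2 → [3,6]=1  [4,5]=1  [5,6]=2
  size 3 → [2,3,6]=1  [3,5,6]=3  [4,5,6]=3
  size 4 → [1,2,3,6]=1  [2,3,5,6]=4  [3,4,5,6]=6
  size 5 → [0,1,2,3,6]=1  [1,2,3,5,6]=5  [2,3,4,5,6]=10
  first=0(i) contributes 15
  first=4(j) contributes 6
|[w]| = 21

21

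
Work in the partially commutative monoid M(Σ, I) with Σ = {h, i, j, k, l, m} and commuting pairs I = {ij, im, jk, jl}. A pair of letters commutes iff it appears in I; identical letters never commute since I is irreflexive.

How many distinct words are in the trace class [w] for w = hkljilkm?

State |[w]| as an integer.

piece 0:h — minimal
piece 1:k rests on {0:h}
piece 2:l rests on {1:k}
piece 3:j rests on {0:h}
piece 4:i rests on {2:l}
piece 5:l rests on {4:i}
piece 6:k rests on {5:l}
piece 7:m rests on {3:j, 6:k}
minimal pieces: {0:h}
ways to finish when only these pieces remain (= sum over removing one remaining piece with nothing left below it):
  1 left: {7}→1
  2 left: {3,7}→1  {6,7}→1
  3 left: {3,6,7}→2  {5,6,7}→1
  4 left: {3,5,6,7}→3  {4,5,6,7}→1
  5 left: {2,4,5,6,7}→1  {3,4,5,6,7}→4
  6 left: {1,2,4,5,6,7}→1  {2,3,4,5,6,7}→5
  placing 0:h first → 6 extensions

6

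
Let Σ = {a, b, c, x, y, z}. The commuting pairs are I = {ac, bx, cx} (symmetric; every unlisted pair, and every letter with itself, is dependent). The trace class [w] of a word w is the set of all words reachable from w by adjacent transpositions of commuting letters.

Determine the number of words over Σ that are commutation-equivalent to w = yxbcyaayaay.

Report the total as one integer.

3

piece 0:y — minimal
piece 1:x rests on {0:y}
piece 2:b rests on {0:y}
piece 3:c rests on {2:b}
piece 4:y rests on {1:x, 3:c}
piece 5:a rests on {4:y}
piece 6:a rests on {5:a}
piece 7:y rests on {6:a}
piece 8:a rests on {7:y}
piece 9:a rests on {8:a}
piece 10:y rests on {9:a}
minimal pieces: {0:y}
ways to finish when only these pieces remain (= sum over removing one remaining piece with nothing left below it):
  1 left: {10}→1
  2 left: {9,10}→1
  3 left: {8,9,10}→1
  4 left: {7,8,9,10}→1
  5 left: {6,7,8,9,10}→1
  6 left: {5,6,7,8,9,10}→1
  7 left: {4,5,6,7,8,9,10}→1
  8 left: {1,4,5,6,7,8,9,10}→1  {3,4,5,6,7,8,9,10}→1
  9 left: {1,3,4,5,6,7,8,9,10}→2  {2,3,4,5,6,7,8,9,10}→1
  placing 0:y first → 3 extensions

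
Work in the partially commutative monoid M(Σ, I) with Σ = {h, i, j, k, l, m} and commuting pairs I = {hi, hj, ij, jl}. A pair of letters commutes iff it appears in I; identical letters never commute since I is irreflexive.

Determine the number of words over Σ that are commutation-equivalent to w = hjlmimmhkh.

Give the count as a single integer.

drop 0:h onto floor
drop 1:j onto floor
drop 2:l onto {0:h}
drop 3:m onto {1:j, 2:l}
drop 4:i onto {3:m}
drop 5:m onto {4:i}
drop 6:m onto {5:m}
drop 7:h onto {6:m}
drop 8:k onto {7:h}
drop 9:h onto {8:k}
ground layer = {0:h, 1:j}
drop-orders for the pieces not yet dropped (sum over which currently-grounded one goes next):
  1 to go: {9} 1
  2 to go: {8,9} 1
  3 to go: {7,8,9} 1
  4 to go: {6,7,8,9} 1
  5 to go: {5,6,7,8,9} 1
  6 to go: {4,5,6,7,8,9} 1
  7 to go: {3,4,5,6,7,8,9} 1
  8 to go: {1,3,4,5,6,7,8,9} 1  {2,3,4,5,6,7,8,9} 1
  if 0:h drops first: 2 orders
  if 1:j drops first: 1 orders
heap linearizations: 3

3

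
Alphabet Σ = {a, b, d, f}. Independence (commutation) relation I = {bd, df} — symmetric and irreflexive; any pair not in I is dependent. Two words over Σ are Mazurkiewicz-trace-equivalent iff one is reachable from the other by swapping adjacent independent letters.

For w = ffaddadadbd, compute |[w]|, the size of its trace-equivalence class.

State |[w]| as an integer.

3

0(f) covers ∅
1(f) covers 0:f
2(a) covers 1:f
3(d) covers 2:a
4(d) covers 3:d
5(a) covers 4:d
6(d) covers 5:a
7(a) covers 6:d
8(d) covers 7:a
9(b) covers 7:a
10(d) covers 8:d
floor of heap: 0:f
completions by unplaced set U, small U first (add the entries for U minus each lowest piece of U):
  |U|=1: {9}:1  {10}:1
  |U|=2: {8,10}:1  {9,10}:2
  |U|=3: {8,9,10}:3
  |U|=4: {7,8,9,10}:3
  |U|=5: {6,7,8,9,10}:3
  |U|=6: {5,6,7,8,9,10}:3
  |U|=7: {4,5,6,7,8,9,10}:3
  |U|=8: {3,4,5,6,7,8,9,10}:3
  |U|=9: {2,3,4,5,6,7,8,9,10}:3
  start at 0(f): 3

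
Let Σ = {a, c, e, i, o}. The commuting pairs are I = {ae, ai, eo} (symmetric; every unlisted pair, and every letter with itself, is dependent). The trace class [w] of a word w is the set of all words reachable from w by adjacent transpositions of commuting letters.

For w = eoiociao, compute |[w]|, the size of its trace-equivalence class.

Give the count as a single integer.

#0=e has no predecessor
#1=o has no predecessor
#2=i depends on [0:e, 1:o]
#3=o depends on [2:i]
#4=c depends on [3:o]
#5=i depends on [4:c]
#6=a depends on [4:c]
#7=o depends on [5:i, 6:a]
sources: [0:e, 1:o]
N(rest) = Σ N(rest − s) over sources s of rest; N(one piece) = 1:
  size 1 → [7]=1
  size 2 → [5,7]=1  [6,7]=1
  size 3 → [5,6,7]=2
  size 4 → [4,5,6,7]=2
  size 5 → [3,4,5,6,7]=2
  size 6 → [2,3,4,5,6,7]=2
  first=0(e) contributes 2
  first=1(o) contributes 2
|[w]| = 4

4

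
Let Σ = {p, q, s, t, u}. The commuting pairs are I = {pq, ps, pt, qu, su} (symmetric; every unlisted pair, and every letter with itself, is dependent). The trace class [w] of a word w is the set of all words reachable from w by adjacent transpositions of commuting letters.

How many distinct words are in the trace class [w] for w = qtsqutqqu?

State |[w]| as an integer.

9

#0=q has no predecessor
#1=t depends on [0:q]
#2=s depends on [1:t]
#3=q depends on [2:s]
#4=u depends on [1:t]
#5=t depends on [3:q, 4:u]
#6=q depends on [5:t]
#7=q depends on [6:q]
#8=u depends on [5:t]
sources: [0:q]
N(rest) = Σ N(rest − s) over sources s of rest; N(one piece) = 1:
  size 1 → [7]=1  [8]=1
  size 2 → [6,7]=1  [7,8]=2
  size 3 → [6,7,8]=3
  size 4 → [5,6,7,8]=3
  size 5 → [3,5,6,7,8]=3  [4,5,6,7,8]=3
  size 6 → [2,3,5,6,7,8]=3  [3,4,5,6,7,8]=6
  size 7 → [2,3,4,5,6,7,8]=9
  first=0(q) contributes 9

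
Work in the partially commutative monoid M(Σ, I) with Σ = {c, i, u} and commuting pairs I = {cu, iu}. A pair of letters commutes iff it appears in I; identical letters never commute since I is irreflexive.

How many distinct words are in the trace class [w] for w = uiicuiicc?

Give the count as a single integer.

0(u) covers ∅
1(i) covers ∅
2(i) covers 1:i
3(c) covers 2:i
4(u) covers 0:u
5(i) covers 3:c
6(i) covers 5:i
7(c) covers 6:i
8(c) covers 7:c
floor of heap: 0:u, 1:i
completions by unplaced set U, small U first (add the entries for U minus each lowest piece of U):
  |U|=1: {4}:1  {8}:1
  |U|=2: {0,4}:1  {4,8}:2  {7,8}:1
  |U|=3: {0,4,8}:3  {4,7,8}:3  {6,7,8}:1
  |U|=4: {0,4,7,8}:6  {4,6,7,8}:4  {5,6,7,8}:1
  |U|=5: {0,4,6,7,8}:10  {3,5,6,7,8}:1  {4,5,6,7,8}:5
  |U|=6: {0,4,5,6,7,8}:15  {2,3,5,6,7,8}:1  {3,4,5,6,7,8}:6
  |U|=7: {0,3,4,5,6,7,8}:21  {1,2,3,5,6,7,8}:1  {2,3,4,5,6,7,8}:7
  start at 0(u): 8
  start at 1(i): 28
sum over floor = 36

36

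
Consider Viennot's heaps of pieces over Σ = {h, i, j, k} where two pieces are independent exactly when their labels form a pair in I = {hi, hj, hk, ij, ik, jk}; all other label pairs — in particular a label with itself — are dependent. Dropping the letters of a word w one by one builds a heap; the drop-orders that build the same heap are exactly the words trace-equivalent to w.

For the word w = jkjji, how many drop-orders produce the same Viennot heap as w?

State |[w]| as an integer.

0(j) covers ∅
1(k) covers ∅
2(j) covers 0:j
3(j) covers 2:j
4(i) covers ∅
floor of heap: 0:j, 1:k, 4:i
completions by unplaced set U, small U first (add the entries for U minus each lowest piece of U):
  |U|=1: {1}:1  {3}:1  {4}:1
  |U|=2: {1,3}:2  {1,4}:2  {2,3}:1  {3,4}:2
  |U|=3: {0,2,3}:1  {1,2,3}:3  {1,3,4}:6  {2,3,4}:3
  start at 0(j): 12
  start at 1(k): 4
  start at 4(i): 4
sum over floor = 20

20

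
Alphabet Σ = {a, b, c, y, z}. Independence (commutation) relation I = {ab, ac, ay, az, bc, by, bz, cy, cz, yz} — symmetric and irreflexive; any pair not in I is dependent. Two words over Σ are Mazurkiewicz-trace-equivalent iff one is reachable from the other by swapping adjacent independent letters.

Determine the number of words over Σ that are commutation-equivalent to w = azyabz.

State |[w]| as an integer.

180

0(a) covers ∅
1(z) covers ∅
2(y) covers ∅
3(a) covers 0:a
4(b) covers ∅
5(z) covers 1:z
floor of heap: 0:a, 1:z, 2:y, 4:b
completions by unplaced set U, small U first (add the entries for U minus each lowest piece of U):
  |U|=1: {2}:1  {3}:1  {4}:1  {5}:1
  |U|=2: {0,3}:1  {1,5}:1  {2,3}:2  {2,4}:2  {2,5}:2  {3,4}:2  {3,5}:2  {4,5}:2
  |U|=3: {0,2,3}:3  {0,3,4}:3  {0,3,5}:3  {1,2,5}:3  {1,3,5}:3  {1,4,5}:3  {2,3,4}:6  {2,3,5}:6  {2,4,5}:6  {3,4,5}:6
  |U|=4: {0,1,3,5}:6  {0,2,3,4}:12  {0,2,3,5}:12  {0,3,4,5}:12  {1,2,3,5}:12  {1,2,4,5}:12  {1,3,4,5}:12  {2,3,4,5}:24
  start at 0(a): 60
  start at 1(z): 60
  start at 2(y): 30
  start at 4(b): 30
sum over floor = 180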